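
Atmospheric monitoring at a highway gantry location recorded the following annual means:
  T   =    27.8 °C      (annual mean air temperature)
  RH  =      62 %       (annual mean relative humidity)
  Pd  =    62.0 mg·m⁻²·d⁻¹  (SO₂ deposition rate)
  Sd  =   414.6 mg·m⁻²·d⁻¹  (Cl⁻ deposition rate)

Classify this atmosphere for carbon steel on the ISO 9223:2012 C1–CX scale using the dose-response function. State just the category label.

carbon steel: T>10 °C ⇒ hinge -0.054·(27.8−10) = -0.9612
  sulphur-dioxide contribution → 20 μm/a
  chloride contribution → 100.7 μm/a
  ⇒ r_corr(carbon steel) = 120.7 μm/a
Category bounds: 80…200 μm/a bracket r_corr ⇒ C5

C5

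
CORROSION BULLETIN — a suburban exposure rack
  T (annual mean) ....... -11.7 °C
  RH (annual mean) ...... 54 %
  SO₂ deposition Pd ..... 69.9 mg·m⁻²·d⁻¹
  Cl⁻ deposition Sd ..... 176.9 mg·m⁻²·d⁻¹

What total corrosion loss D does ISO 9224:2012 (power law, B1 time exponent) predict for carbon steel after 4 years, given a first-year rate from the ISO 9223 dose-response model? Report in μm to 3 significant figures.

D(4) = 23.2 μm

carbon steel: temperature factor f = +0.150·(-21.7) = -3.2550
  sulphur-dioxide contribution → 1.83 μm/a
  chloride contribution → 9.394 μm/a
  total first-year rate 11.22 μm/a
Long-term exponent b (ISO 9224 Table 2, B1) = 0.523
  D(4) = 11.22 × 4^0.523 = 11.22 × 2.065 = 23.18 μm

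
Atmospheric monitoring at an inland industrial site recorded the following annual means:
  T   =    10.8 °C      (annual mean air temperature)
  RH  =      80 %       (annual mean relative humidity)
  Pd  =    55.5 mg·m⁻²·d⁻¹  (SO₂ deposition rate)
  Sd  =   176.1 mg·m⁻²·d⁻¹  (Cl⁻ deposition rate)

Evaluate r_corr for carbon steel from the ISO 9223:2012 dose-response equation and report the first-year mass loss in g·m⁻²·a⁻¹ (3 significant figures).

carbon steel: temperature factor f = -0.054·(0.8) = -0.0432
  sulphur-dioxide contribution → 67.78 μm/a
  chloride contribution → 54.34 μm/a
  ⇒ r_corr(carbon steel) = 122.1 μm/a
Convert to mass loss: 122.1 μm/a × 7.85 g/cm³ = 958.7 g·m⁻²·a⁻¹

r_corr = 959 g·m⁻²·a⁻¹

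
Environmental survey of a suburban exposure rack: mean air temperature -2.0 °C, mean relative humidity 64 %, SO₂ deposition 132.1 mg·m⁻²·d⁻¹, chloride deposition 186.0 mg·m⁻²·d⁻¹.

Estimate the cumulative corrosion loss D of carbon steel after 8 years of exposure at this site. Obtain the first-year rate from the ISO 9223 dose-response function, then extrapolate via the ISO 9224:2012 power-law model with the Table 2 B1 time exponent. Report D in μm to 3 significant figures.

carbon steel: f(T) = +0.150·(T−10) [T≤10 °C] = -1.8000
  SO₂ term: 1.77·132.1^0.52·exp(0.02·64-1.8000) = 13.34
  Cl⁻ term: 0.102·186.0^0.62·exp(0.033·64+0.04·-2.0) = 19.87
  sum: 13.34 + 19.87 → r_corr = 33.2 μm/a
ISO 9224: D(t) = r_corr · t^b with b = 0.523 (carbon steel, B1)
  D(8) = 33.2 × 8^0.523 = 33.2 × 2.967 = 98.52 μm

D(8) = 98.5 μm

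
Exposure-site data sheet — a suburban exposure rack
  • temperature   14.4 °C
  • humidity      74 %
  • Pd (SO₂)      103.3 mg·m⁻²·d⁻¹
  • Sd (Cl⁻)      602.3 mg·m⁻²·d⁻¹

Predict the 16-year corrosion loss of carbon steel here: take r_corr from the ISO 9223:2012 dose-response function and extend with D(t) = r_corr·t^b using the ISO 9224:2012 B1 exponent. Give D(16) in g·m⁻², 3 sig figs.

D(16) = 5.98e+03 g·m⁻²

carbon steel: f(T) = -0.054·(T−10) [T>10 °C] = -0.2376
  Pd branch = 1.77·Pd^0.52·e^(0.02·RH+f) = 68.37 μm/a
  Sd branch = 0.102·Sd^0.62·e^(0.033·RH+0.04·T) = 110.4 μm/a
  r_corr = 68.37 + 110.4 = 178.7 μm/a
Long-term exponent b (ISO 9224 Table 2, B1) = 0.523
  D(16) = 178.7 × 16^0.523 = 178.7 × 4.263 = 762 μm
  Mass loss = 762 μm × 7.85 g/cm³ = 5981 g·m⁻²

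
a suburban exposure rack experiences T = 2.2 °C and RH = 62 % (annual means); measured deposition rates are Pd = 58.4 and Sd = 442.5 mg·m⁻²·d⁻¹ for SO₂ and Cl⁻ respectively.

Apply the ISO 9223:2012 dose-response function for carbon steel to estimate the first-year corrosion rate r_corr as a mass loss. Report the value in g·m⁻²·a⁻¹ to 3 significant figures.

r_corr = 419 g·m⁻²·a⁻¹

carbon steel: f(T) = +0.150·(T−10) [T≤10 °C] = -1.1700
  Pd branch = 1.77·Pd^0.52·e^(0.02·RH+f) = 15.74 μm/a
  Cl⁻ term: 0.102·442.5^0.62·exp(0.033·62+0.04·2.2) = 37.66
  sum: 15.74 + 37.66 → r_corr = 53.39 μm/a
Convert to mass loss: 53.39 μm/a × 7.85 g/cm³ = 419.1 g·m⁻²·a⁻¹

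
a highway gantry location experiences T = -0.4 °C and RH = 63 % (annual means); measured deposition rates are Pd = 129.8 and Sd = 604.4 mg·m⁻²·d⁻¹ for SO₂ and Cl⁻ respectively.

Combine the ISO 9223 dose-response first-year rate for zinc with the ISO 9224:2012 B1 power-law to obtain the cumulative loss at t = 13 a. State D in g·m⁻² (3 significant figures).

D(13) = 139 g·m⁻²

zinc: T≤10 °C ⇒ hinge +0.038·(-0.4−10) = -0.3952
  SO₂ term: 0.0129·129.8^0.44·exp(0.046·63-0.3952) = 1.341
  Cl⁻ term: 0.0175·604.4^0.57·exp(0.008·63+0.085·-0.4) = 1.078
  sum: 1.341 + 1.078 → r_corr = 2.419 μm/a
Long-term exponent b (ISO 9224 Table 2, B1) = 0.813
  D(13) = 2.419 × 13^0.813 = 2.419 × 8.047 = 19.46 μm
  Mass loss = 19.46 μm × 7.14 g/cm³ = 139 g·m⁻²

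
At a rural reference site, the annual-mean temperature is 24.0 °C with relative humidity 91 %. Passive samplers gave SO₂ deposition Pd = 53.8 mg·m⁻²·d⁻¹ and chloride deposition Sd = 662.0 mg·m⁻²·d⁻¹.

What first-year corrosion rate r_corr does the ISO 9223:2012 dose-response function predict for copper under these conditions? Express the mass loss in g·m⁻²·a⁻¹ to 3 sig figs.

copper: T>10 °C ⇒ hinge -0.080·(24.0−10) = -1.1200
  Pd branch = 0.0053·Pd^0.26·e^(0.059·RH+f) = 1.046 μm/a
  Cl⁻ term: 0.01025·662.0^0.27·exp(0.036·91+0.049·24.0) = 5.08
  r_corr = 1.046 + 5.08 = 6.126 μm/a
Convert to mass loss: 6.126 μm/a × 8.96 g/cm³ = 54.89 g·m⁻²·a⁻¹

r_corr = 54.9 g·m⁻²·a⁻¹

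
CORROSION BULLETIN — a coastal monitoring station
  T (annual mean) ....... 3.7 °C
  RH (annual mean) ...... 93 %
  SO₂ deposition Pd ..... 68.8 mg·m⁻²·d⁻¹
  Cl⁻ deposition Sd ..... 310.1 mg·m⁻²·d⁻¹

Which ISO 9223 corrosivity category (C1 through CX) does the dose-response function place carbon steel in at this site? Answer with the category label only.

carbon steel: f(T) = +0.150·(T−10) [T≤10 °C] = -0.9450
  sulphur-dioxide contribution → 39.89 μm/a
  chloride contribution → 89.22 μm/a
  ⇒ r_corr(carbon steel) = 129.1 μm/a
Category bounds: 80…200 μm/a bracket r_corr ⇒ C5

C5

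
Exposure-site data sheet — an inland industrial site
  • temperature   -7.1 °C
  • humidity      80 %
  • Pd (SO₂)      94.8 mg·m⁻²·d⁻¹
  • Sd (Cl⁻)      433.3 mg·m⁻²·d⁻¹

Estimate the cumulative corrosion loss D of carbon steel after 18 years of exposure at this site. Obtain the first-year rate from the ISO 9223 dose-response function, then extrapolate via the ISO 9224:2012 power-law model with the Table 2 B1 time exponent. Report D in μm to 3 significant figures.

D(18) = 243 μm

carbon steel: temperature factor f = +0.150·(-17.1) = -2.5650
  sulphur-dioxide contribution → 7.191 μm/a
  chloride contribution → 46.41 μm/a
  total first-year rate 53.6 μm/a
Long-term exponent b (ISO 9224 Table 2, B1) = 0.523
  D(18) = 53.6 × 18^0.523 = 53.6 × 4.534 = 243 μm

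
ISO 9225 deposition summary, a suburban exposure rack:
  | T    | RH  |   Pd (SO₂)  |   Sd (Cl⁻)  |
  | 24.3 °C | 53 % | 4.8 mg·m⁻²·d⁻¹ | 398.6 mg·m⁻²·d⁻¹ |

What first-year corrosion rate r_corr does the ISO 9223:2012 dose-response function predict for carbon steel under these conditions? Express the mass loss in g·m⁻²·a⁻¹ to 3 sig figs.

carbon steel: T>10 °C ⇒ hinge -0.054·(24.3−10) = -0.7722
  SO₂ term: 1.77·4.8^0.52·exp(0.02·53-0.7722) = 5.336
  Cl⁻ term: 0.102·398.6^0.62·exp(0.033·53+0.04·24.3) = 63.48
  sum: 5.336 + 63.48 → r_corr = 68.82 μm/a
Convert to mass loss: 68.82 μm/a × 7.85 g/cm³ = 540.2 g·m⁻²·a⁻¹

r_corr = 540 g·m⁻²·a⁻¹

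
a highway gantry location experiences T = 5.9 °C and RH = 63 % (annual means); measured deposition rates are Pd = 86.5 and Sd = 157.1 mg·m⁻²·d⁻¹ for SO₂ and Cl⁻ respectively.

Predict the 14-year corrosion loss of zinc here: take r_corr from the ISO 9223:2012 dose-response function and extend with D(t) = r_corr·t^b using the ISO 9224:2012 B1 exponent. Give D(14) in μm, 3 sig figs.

zinc: temperature factor f = +0.038·(-4.1) = -0.1558
  sulphur-dioxide contribution → 1.425 μm/a
  chloride contribution → 0.8542 μm/a
  ⇒ r_corr(zinc) = 2.279 μm/a
Long-term exponent b (ISO 9224 Table 2, B1) = 0.813
  D(14) = 2.279 × 14^0.813 = 2.279 × 8.547 = 19.48 μm

D(14) = 19.5 μm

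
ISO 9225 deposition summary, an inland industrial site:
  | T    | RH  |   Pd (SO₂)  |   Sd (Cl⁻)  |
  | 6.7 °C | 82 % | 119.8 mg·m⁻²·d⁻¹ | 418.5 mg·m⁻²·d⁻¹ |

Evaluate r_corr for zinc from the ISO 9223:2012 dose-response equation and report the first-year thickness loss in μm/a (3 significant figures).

r_corr = 5.92 μm/a

zinc: T≤10 °C ⇒ hinge +0.038·(6.7−10) = -0.1254
  Pd branch = 0.0129·Pd^0.44·e^(0.046·RH+f) = 4.063 μm/a
  Cl⁻ term: 0.0175·418.5^0.57·exp(0.008·82+0.085·6.7) = 1.861
  r_corr = 4.063 + 1.861 = 5.923 μm/a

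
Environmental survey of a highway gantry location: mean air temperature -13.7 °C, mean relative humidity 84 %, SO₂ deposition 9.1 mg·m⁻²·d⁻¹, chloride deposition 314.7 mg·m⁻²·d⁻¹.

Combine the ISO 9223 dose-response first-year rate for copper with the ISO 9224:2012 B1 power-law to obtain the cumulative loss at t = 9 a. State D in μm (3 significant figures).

D(9) = 2.50 μm

copper: temperature factor f = +0.126·(-23.7) = -2.9862
  Pd branch = 0.0053·Pd^0.26·e^(0.059·RH+f) = 0.06747 μm/a
  Cl⁻ term: 0.01025·314.7^0.27·exp(0.036·84+0.049·-13.7) = 0.5092
  sum: 0.06747 + 0.5092 → r_corr = 0.5767 μm/a
Power-law: D(9) = r_corr · 9^0.667
  D(9) = 0.5767 × 9^0.667 = 0.5767 × 4.33 = 2.497 μm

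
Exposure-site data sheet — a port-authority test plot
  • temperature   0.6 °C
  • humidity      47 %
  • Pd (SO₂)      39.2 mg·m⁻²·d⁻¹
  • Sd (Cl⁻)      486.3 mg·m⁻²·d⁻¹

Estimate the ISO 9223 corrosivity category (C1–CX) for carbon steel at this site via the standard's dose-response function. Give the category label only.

carbon steel: T≤10 °C ⇒ hinge +0.150·(0.6−10) = -1.4100
  SO₂ term: 1.77·39.2^0.52·exp(0.02·47-1.4100) = 7.454
  Sd branch = 0.102·Sd^0.62·e^(0.033·RH+0.04·T) = 22.83 μm/a
  r_corr = 7.454 + 22.83 = 30.28 μm/a
Category bounds: 25…50 μm/a bracket r_corr ⇒ C3

C3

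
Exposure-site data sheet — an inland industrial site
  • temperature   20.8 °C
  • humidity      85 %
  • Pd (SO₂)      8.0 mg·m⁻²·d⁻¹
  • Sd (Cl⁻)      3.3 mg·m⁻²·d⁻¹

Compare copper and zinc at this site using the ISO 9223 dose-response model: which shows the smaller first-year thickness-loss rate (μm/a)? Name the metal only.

zinc

copper: T>10 °C ⇒ hinge -0.080·(20.8−10) = -0.8640
  SO₂ term: 0.0053·8.0^0.26·exp(0.059·85-0.8640) = 0.5779
  Cl⁻ term: 0.01025·3.3^0.27·exp(0.036·85+0.049·20.8) = 0.8362
  sum: 0.5779 + 0.8362 → r_corr = 1.414 μm/a
zinc: f(T) = -0.071·(T−10) [T>10 °C] = -0.7668
  Pd branch = 0.0129·Pd^0.44·e^(0.046·RH+f) = 0.7465 μm/a
  Sd branch = 0.0175·Sd^0.57·e^(0.008·RH+0.085·T) = 0.3997 μm/a
  r_corr = 0.7465 + 0.3997 = 1.146 μm/a
Ordering by μm/a: copper (1.41) > zinc (1.15)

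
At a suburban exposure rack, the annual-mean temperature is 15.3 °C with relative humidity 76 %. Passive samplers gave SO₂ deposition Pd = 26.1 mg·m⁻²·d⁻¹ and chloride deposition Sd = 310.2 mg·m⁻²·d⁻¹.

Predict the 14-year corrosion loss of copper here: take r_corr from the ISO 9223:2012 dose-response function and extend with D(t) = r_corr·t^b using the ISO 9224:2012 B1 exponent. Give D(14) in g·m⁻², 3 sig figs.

copper: f(T) = -0.080·(T−10) [T>10 °C] = -0.4240
  SO₂ term: 0.0053·26.1^0.26·exp(0.059·76-0.4240) = 0.7175
  Cl⁻ term: 0.01025·310.2^0.27·exp(0.036·76+0.049·15.3) = 1.575
  sum: 0.7175 + 1.575 → r_corr = 2.293 μm/a
ISO 9224: D(t) = r_corr · t^b with b = 0.667 (copper, B1)
  D(14) = 2.293 × 14^0.667 = 2.293 × 5.814 = 13.33 μm
  Mass loss = 13.33 μm × 8.96 g/cm³ = 119.4 g·m⁻²

D(14) = 119 g·m⁻²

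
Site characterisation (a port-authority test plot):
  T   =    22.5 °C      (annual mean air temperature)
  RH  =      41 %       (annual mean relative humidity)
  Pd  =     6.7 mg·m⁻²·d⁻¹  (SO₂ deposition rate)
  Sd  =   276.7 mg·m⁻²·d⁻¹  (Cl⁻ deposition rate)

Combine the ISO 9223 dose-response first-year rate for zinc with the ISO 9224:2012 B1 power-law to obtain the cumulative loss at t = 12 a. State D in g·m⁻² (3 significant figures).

zinc: temperature factor f = -0.071·(12.5) = -0.8875
  Pd branch = 0.0129·Pd^0.44·e^(0.046·RH+f) = 0.08085 μm/a
  Sd branch = 0.0175·Sd^0.57·e^(0.008·RH+0.085·T) = 4.055 μm/a
  sum: 0.08085 + 4.055 → r_corr = 4.136 μm/a
Power-law: D(12) = r_corr · 12^0.813
  D(12) = 4.136 × 12^0.813 = 4.136 × 7.54 = 31.19 μm
  Mass loss = 31.19 μm × 7.14 g/cm³ = 222.7 g·m⁻²

D(12) = 223 g·m⁻²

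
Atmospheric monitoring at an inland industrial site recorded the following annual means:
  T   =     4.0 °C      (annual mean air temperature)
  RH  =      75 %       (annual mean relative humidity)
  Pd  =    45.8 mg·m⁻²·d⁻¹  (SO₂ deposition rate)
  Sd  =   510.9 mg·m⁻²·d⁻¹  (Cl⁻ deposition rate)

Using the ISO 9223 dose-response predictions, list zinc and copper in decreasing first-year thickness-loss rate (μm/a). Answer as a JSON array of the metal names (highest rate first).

zinc: temperature factor f = +0.038·(-6.0) = -0.2280
  sulphur-dioxide contribution → 1.74 μm/a
  chloride contribution → 1.567 μm/a
  total first-year rate 3.307 μm/a
copper: T≤10 °C ⇒ hinge +0.126·(4.0−10) = -0.7560
  sulphur-dioxide contribution → 0.5617 μm/a
  chloride contribution → 0.9993 μm/a
  ⇒ r_corr(copper) = 1.561 μm/a
Ordering by μm/a: zinc (3.31) > copper (1.56)

["zinc", "copper"]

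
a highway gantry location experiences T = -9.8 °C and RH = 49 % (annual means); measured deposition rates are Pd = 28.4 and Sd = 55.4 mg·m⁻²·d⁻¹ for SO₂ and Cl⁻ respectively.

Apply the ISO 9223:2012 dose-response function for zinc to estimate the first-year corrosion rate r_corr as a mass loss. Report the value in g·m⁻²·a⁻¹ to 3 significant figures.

r_corr = 2.60 g·m⁻²·a⁻¹

zinc: f(T) = +0.038·(T−10) [T≤10 °C] = -0.7524
  sulphur-dioxide contribution → 0.2525 μm/a
  chloride contribution → 0.111 μm/a
  ⇒ r_corr(zinc) = 0.3635 μm/a
Convert to mass loss: 0.3635 μm/a × 7.14 g/cm³ = 2.595 g·m⁻²·a⁻¹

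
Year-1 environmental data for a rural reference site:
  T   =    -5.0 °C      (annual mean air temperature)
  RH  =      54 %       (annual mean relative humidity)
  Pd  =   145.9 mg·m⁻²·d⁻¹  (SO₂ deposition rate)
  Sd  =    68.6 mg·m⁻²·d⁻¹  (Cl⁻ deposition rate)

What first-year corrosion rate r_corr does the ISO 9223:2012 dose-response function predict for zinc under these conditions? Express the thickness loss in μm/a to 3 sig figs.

zinc: f(T) = +0.038·(T−10) [T≤10 °C] = -0.5700
  SO₂ term: 0.0129·145.9^0.44·exp(0.046·54-0.5700) = 0.7835
  Cl⁻ term: 0.0175·68.6^0.57·exp(0.008·54+0.085·-5.0) = 0.1962
  r_corr = 0.7835 + 0.1962 = 0.9797 μm/a

r_corr = 0.980 μm/a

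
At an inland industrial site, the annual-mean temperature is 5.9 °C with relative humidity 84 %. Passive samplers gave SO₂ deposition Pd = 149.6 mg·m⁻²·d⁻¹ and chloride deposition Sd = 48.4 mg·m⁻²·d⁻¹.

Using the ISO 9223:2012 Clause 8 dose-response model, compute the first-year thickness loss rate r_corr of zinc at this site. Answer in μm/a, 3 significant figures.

zinc: T≤10 °C ⇒ hinge +0.038·(5.9−10) = -0.1558
  sulphur-dioxide contribution → 4.764 μm/a
  chloride contribution → 0.5165 μm/a
  ⇒ r_corr(zinc) = 5.281 μm/a

r_corr = 5.28 μm/a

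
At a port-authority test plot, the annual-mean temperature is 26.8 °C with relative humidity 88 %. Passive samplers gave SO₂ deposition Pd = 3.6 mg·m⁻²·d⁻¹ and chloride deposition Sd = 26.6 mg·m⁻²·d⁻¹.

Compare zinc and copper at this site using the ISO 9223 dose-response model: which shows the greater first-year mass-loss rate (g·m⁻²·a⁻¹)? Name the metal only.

copper

zinc: temperature factor f = -0.071·(16.8) = -1.1928
  Pd branch = 0.0129·Pd^0.44·e^(0.046·RH+f) = 0.3939 μm/a
  Sd branch = 0.0175·Sd^0.57·e^(0.008·RH+0.085·T) = 2.24 μm/a
  sum: 0.3939 + 2.24 → r_corr = 2.634 μm/a
  mass loss = 2.634 μm/a × 7.14 g/cm³ = 18.81 g·m⁻²·a⁻¹
copper: f(T) = -0.080·(T−10) [T>10 °C] = -1.3440
  Pd branch = 0.0053·Pd^0.26·e^(0.059·RH+f) = 0.3468 μm/a
  Cl⁻ term: 0.01025·26.6^0.27·exp(0.036·88+0.049·26.8) = 2.196
  r_corr = 0.3468 + 2.196 = 2.543 μm/a
  mass loss = 2.543 μm/a × 8.96 g/cm³ = 22.78 g·m⁻²·a⁻¹
Ordering by g·m⁻²·a⁻¹: copper (22.8) > zinc (18.8)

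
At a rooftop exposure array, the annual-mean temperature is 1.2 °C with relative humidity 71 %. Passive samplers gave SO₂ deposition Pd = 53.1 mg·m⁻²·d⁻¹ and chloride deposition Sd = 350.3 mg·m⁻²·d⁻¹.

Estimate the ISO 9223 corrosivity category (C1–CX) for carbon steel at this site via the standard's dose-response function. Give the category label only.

carbon steel: f(T) = +0.150·(T−10) [T≤10 °C] = -1.3200
  SO₂ term: 1.77·53.1^0.52·exp(0.02·71-1.3200) = 15.43
  Cl⁻ term: 0.102·350.3^0.62·exp(0.033·71+0.04·1.2) = 42.13
  sum: 15.43 + 42.13 → r_corr = 57.56 μm/a
ISO 9223 Table 2 (carbon steel): 50 < 57.6 ≤ 80 μm/a ⇒ C4

C4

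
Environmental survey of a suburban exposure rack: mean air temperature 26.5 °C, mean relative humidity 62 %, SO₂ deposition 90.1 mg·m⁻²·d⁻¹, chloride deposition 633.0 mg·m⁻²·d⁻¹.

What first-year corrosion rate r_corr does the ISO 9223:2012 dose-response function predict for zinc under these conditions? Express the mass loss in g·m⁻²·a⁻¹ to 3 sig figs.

zinc: T>10 °C ⇒ hinge -0.071·(26.5−10) = -1.1715
  Pd branch = 0.0129·Pd^0.44·e^(0.046·RH+f) = 0.5018 μm/a
  Cl⁻ term: 0.0175·633.0^0.57·exp(0.008·62+0.085·26.5) = 10.8
  r_corr = 0.5018 + 10.8 = 11.3 μm/a
Convert to mass loss: 11.3 μm/a × 7.14 g/cm³ = 80.71 g·m⁻²·a⁻¹

r_corr = 80.7 g·m⁻²·a⁻¹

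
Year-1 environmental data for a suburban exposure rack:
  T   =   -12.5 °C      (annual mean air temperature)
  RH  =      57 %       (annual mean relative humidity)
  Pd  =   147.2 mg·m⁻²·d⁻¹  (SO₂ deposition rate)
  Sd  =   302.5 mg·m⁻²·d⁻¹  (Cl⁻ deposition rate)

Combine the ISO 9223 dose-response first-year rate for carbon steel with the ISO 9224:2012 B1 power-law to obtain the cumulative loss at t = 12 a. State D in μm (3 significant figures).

carbon steel: temperature factor f = +0.150·(-22.5) = -3.3750
  SO₂ term: 1.77·147.2^0.52·exp(0.02·57-3.3750) = 2.539
  Cl⁻ term: 0.102·302.5^0.62·exp(0.033·57+0.04·-12.5) = 14.01
  r_corr = 2.539 + 14.01 = 16.55 μm/a
Long-term exponent b (ISO 9224 Table 2, B1) = 0.523
  D(12) = 16.55 × 12^0.523 = 16.55 × 3.668 = 60.7 μm

D(12) = 60.7 μm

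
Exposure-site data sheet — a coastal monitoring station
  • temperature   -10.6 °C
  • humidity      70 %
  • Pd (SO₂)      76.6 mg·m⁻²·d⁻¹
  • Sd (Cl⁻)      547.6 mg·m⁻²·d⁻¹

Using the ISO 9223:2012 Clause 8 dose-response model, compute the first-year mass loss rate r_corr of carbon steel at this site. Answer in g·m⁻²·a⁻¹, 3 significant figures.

carbon steel: temperature factor f = +0.150·(-20.6) = -3.0900
  SO₂ term: 1.77·76.6^0.52·exp(0.02·70-3.0900) = 3.118
  Cl⁻ term: 0.102·547.6^0.62·exp(0.033·70+0.04·-10.6) = 33.54
  r_corr = 3.118 + 33.54 = 36.65 μm/a
Convert to mass loss: 36.65 μm/a × 7.85 g/cm³ = 287.7 g·m⁻²·a⁻¹

r_corr = 288 g·m⁻²·a⁻¹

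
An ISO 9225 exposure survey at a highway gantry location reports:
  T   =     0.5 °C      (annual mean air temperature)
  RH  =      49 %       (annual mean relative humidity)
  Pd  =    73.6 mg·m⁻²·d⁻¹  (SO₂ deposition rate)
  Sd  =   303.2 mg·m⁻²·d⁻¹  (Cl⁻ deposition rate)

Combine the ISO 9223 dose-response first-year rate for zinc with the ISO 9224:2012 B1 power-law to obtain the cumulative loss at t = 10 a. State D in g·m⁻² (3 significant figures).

zinc: f(T) = +0.038·(T−10) [T≤10 °C] = -0.3610
  sulphur-dioxide contribution → 0.5677 μm/a
  chloride contribution → 0.702 μm/a
  ⇒ r_corr(zinc) = 1.27 μm/a
Power-law: D(10) = r_corr · 10^0.813
  D(10) = 1.27 × 10^0.813 = 1.27 × 6.501 = 8.255 μm
  Mass loss = 8.255 μm × 7.14 g/cm³ = 58.94 g·m⁻²

D(10) = 58.9 g·m⁻²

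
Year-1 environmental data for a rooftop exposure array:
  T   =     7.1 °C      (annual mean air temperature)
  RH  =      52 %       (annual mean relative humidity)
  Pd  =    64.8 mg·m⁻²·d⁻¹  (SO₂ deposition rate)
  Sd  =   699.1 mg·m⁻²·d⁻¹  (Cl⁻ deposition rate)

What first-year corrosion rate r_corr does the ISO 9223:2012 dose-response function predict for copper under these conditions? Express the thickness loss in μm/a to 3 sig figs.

copper: temperature factor f = +0.126·(-2.9) = -0.3654
  Pd branch = 0.0053·Pd^0.26·e^(0.059·RH+f) = 0.2339 μm/a
  Cl⁻ term: 0.01025·699.1^0.27·exp(0.036·52+0.049·7.1) = 0.5531
  r_corr = 0.2339 + 0.5531 = 0.787 μm/a

r_corr = 0.787 μm/a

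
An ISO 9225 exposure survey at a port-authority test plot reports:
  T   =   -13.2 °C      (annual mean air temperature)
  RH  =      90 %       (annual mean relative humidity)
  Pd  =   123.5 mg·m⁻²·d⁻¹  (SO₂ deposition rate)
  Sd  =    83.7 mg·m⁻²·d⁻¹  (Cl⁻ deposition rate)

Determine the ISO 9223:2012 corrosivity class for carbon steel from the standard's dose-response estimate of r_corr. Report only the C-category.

carbon steel: temperature factor f = +0.150·(-23.2) = -3.4800
  SO₂ term: 1.77·123.5^0.52·exp(0.02·90-3.4800) = 4.037
  Cl⁻ term: 0.102·83.7^0.62·exp(0.033·90+0.04·-13.2) = 18.25
  sum: 4.037 + 18.25 → r_corr = 22.29 μm/a
ISO 9223 Table 2 (carbon steel): 1.3 < 22.3 ≤ 25 μm/a ⇒ C2

C2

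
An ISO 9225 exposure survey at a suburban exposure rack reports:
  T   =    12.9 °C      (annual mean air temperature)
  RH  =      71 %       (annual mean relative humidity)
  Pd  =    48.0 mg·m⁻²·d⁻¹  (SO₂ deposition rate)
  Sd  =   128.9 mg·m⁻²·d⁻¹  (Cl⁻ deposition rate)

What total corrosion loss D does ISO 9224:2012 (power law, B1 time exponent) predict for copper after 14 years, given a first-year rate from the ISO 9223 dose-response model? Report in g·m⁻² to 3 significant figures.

D(14) = 87.6 g·m⁻²

copper: temperature factor f = -0.080·(2.9) = -0.2320
  SO₂ term: 0.0053·48.0^0.26·exp(0.059·71-0.2320) = 0.7584
  Sd branch = 0.01025·Sd^0.27·e^(0.036·RH+0.049·T) = 0.9227 μm/a
  sum: 0.7584 + 0.9227 → r_corr = 1.681 μm/a
Power-law: D(14) = r_corr · 14^0.667
  D(14) = 1.681 × 14^0.667 = 1.681 × 5.814 = 9.774 μm
  Mass loss = 9.774 μm × 8.96 g/cm³ = 87.57 g·m⁻²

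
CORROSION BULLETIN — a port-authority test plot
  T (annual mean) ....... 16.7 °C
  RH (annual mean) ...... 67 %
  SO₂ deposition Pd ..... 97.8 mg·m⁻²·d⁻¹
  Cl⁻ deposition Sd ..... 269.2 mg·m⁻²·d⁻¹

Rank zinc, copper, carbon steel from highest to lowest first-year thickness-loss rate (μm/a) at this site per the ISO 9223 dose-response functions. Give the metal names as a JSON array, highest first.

zinc: T>10 °C ⇒ hinge -0.071·(16.7−10) = -0.4757
  SO₂ term: 0.0129·97.8^0.44·exp(0.046·67-0.4757) = 1.313
  Cl⁻ term: 0.0175·269.2^0.57·exp(0.008·67+0.085·16.7) = 3.002
  sum: 1.313 + 3.002 → r_corr = 4.315 μm/a
copper: f(T) = -0.080·(T−10) [T>10 °C] = -0.5360
  SO₂ term: 0.0053·97.8^0.26·exp(0.059·67-0.5360) = 0.5318
  Cl⁻ term: 0.01025·269.2^0.27·exp(0.036·67+0.049·16.7) = 1.174
  r_corr = 0.5318 + 1.174 = 1.706 μm/a
carbon steel: T>10 °C ⇒ hinge -0.054·(16.7−10) = -0.3618
  SO₂ term: 1.77·97.8^0.52·exp(0.02·67-0.3618) = 51.02
  Sd branch = 0.102·Sd^0.62·e^(0.033·RH+0.04·T) = 58.29 μm/a
  r_corr = 51.02 + 58.29 = 109.3 μm/a
Ordering by μm/a: carbon steel (109) > zinc (4.32) > copper (1.71)

["carbon steel", "zinc", "copper"]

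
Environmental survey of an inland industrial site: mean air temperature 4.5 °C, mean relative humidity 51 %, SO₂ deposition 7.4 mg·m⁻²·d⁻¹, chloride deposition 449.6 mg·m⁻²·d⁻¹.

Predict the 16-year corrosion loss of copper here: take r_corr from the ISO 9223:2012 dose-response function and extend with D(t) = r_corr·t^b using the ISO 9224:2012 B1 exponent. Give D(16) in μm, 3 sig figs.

copper: temperature factor f = +0.126·(-5.5) = -0.6930
  sulphur-dioxide contribution → 0.09039 μm/a
  chloride contribution → 0.417 μm/a
  ⇒ r_corr(copper) = 0.5074 μm/a
Power-law: D(16) = r_corr · 16^0.667
  D(16) = 0.5074 × 16^0.667 = 0.5074 × 6.355 = 3.225 μm

D(16) = 3.22 μm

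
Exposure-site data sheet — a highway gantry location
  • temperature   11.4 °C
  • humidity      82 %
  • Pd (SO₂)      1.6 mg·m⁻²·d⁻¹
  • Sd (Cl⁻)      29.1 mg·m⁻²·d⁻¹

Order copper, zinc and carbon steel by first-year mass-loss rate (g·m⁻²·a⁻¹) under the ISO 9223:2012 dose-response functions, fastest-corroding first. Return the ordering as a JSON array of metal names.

["carbon steel", "copper", "zinc"]

copper: f(T) = -0.080·(T−10) [T>10 °C] = -0.1120
  sulphur-dioxide contribution → 0.6758 μm/a
  chloride contribution → 0.8523 μm/a
  total first-year rate 1.528 μm/a
  mass loss = 1.528 μm/a × 8.96 g/cm³ = 13.69 g·m⁻²·a⁻¹
zinc: temperature factor f = -0.071·(1.4) = -0.0994
  sulphur-dioxide contribution → 0.6243 μm/a
  chloride contribution → 0.607 μm/a
  ⇒ r_corr(zinc) = 1.231 μm/a
  mass loss = 1.231 μm/a × 7.14 g/cm³ = 8.791 g·m⁻²·a⁻¹
carbon steel: T>10 °C ⇒ hinge -0.054·(11.4−10) = -0.0756
  sulphur-dioxide contribution → 10.8 μm/a
  chloride contribution → 19.47 μm/a
  total first-year rate 30.28 μm/a
  mass loss = 30.28 μm/a × 7.85 g/cm³ = 237.7 g·m⁻²·a⁻¹
Ordering by g·m⁻²·a⁻¹: carbon steel (238) > copper (13.7) > zinc (8.79)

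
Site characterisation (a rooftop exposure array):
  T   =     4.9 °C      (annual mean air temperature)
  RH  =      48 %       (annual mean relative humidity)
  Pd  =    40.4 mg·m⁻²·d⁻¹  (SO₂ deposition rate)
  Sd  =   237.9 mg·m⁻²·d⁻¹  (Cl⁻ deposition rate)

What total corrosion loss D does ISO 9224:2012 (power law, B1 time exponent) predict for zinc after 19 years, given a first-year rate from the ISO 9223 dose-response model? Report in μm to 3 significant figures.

zinc: f(T) = +0.038·(T−10) [T≤10 °C] = -0.1938
  sulphur-dioxide contribution → 0.4922 μm/a
  chloride contribution → 0.8815 μm/a
  ⇒ r_corr(zinc) = 1.374 μm/a
ISO 9224: D(t) = r_corr · t^b with b = 0.813 (zinc, B1)
  D(19) = 1.374 × 19^0.813 = 1.374 × 10.96 = 15.05 μm

D(19) = 15.0 μm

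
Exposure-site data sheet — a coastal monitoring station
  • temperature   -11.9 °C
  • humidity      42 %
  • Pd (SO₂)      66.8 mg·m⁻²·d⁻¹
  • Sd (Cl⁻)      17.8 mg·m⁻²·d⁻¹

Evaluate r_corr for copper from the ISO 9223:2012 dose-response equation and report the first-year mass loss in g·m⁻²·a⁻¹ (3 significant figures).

r_corr = 0.613 g·m⁻²·a⁻¹

copper: T≤10 °C ⇒ hinge +0.126·(-11.9−10) = -2.7594
  SO₂ term: 0.0053·66.8^0.26·exp(0.059·42-2.7594) = 0.01193
  Sd branch = 0.01025·Sd^0.27·e^(0.036·RH+0.049·T) = 0.05646 μm/a
  sum: 0.01193 + 0.05646 → r_corr = 0.06839 μm/a
Convert to mass loss: 0.06839 μm/a × 8.96 g/cm³ = 0.6128 g·m⁻²·a⁻¹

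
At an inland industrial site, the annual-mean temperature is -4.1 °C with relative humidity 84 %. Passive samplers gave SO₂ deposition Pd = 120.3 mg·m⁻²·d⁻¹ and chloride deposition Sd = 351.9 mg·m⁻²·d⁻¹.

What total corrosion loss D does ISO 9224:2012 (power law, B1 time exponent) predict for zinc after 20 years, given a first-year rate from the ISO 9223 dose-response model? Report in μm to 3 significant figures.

zinc: T≤10 °C ⇒ hinge +0.038·(-4.1−10) = -0.5358
  sulphur-dioxide contribution → 2.96 μm/a
  chloride contribution → 0.6839 μm/a
  total first-year rate 3.644 μm/a
Power-law: D(20) = r_corr · 20^0.813
  D(20) = 3.644 × 20^0.813 = 3.644 × 11.42 = 41.62 μm

D(20) = 41.6 μm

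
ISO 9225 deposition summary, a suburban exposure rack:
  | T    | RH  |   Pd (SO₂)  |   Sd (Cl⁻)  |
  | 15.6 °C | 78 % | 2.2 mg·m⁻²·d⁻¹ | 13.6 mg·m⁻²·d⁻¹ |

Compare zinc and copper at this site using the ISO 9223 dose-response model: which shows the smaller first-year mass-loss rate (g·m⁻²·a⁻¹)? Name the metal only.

zinc: T>10 °C ⇒ hinge -0.071·(15.6−10) = -0.3976
  sulphur-dioxide contribution → 0.4434 μm/a
  chloride contribution → 0.5445 μm/a
  total first-year rate 0.988 μm/a
  mass loss = 0.988 μm/a × 7.14 g/cm³ = 7.054 g·m⁻²·a⁻¹
copper: temperature factor f = -0.080·(5.6) = -0.4480
  sulphur-dioxide contribution → 0.4143 μm/a
  chloride contribution → 0.7383 μm/a
  ⇒ r_corr(copper) = 1.153 μm/a
  mass loss = 1.153 μm/a × 8.96 g/cm³ = 10.33 g·m⁻²·a⁻¹
Ordering by g·m⁻²·a⁻¹: copper (10.3) > zinc (7.05)

zinc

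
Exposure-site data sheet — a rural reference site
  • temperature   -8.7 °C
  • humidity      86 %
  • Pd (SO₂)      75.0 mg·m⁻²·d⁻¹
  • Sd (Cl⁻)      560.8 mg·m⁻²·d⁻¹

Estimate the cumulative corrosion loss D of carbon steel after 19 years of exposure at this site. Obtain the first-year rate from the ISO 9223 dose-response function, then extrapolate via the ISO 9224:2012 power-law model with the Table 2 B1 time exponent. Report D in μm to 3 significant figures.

carbon steel: temperature factor f = +0.150·(-18.7) = -2.8050
  Pd branch = 1.77·Pd^0.52·e^(0.02·RH+f) = 5.647 μm/a
  Sd branch = 0.102·Sd^0.62·e^(0.033·RH+0.04·T) = 62.27 μm/a
  r_corr = 5.647 + 62.27 = 67.91 μm/a
Long-term exponent b (ISO 9224 Table 2, B1) = 0.523
  D(19) = 67.91 × 19^0.523 = 67.91 × 4.664 = 316.8 μm

D(19) = 317 μm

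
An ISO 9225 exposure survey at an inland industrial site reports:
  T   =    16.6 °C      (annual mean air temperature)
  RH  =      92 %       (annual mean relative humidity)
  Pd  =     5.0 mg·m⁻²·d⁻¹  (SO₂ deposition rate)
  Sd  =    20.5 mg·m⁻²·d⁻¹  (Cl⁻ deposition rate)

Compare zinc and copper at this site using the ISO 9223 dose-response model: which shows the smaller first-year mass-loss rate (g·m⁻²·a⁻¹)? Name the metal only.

zinc

zinc: f(T) = -0.071·(T−10) [T>10 °C] = -0.4686
  SO₂ term: 0.0129·5.0^0.44·exp(0.046·92-0.4686) = 1.129
  Sd branch = 0.0175·Sd^0.57·e^(0.008·RH+0.085·T) = 0.8379 μm/a
  r_corr = 1.129 + 0.8379 = 1.967 μm/a
  mass loss = 1.967 μm/a × 7.14 g/cm³ = 14.04 g·m⁻²·a⁻¹
copper: T>10 °C ⇒ hinge -0.080·(16.6−10) = -0.5280
  Pd branch = 0.0053·Pd^0.26·e^(0.059·RH+f) = 1.082 μm/a
  Cl⁻ term: 0.01025·20.5^0.27·exp(0.036·92+0.049·16.6) = 1.434
  sum: 1.082 + 1.434 → r_corr = 2.516 μm/a
  mass loss = 2.516 μm/a × 8.96 g/cm³ = 22.54 g·m⁻²·a⁻¹
Ordering by g·m⁻²·a⁻¹: copper (22.5) > zinc (14)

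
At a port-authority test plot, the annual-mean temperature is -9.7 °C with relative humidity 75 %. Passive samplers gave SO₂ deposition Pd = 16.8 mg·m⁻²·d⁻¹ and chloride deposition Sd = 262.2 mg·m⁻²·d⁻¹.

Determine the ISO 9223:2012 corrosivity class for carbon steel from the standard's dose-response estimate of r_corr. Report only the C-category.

carbon steel: temperature factor f = +0.150·(-19.7) = -2.9550
  Pd branch = 1.77·Pd^0.52·e^(0.02·RH+f) = 1.792 μm/a
  Sd branch = 0.102·Sd^0.62·e^(0.033·RH+0.04·T) = 25.97 μm/a
  r_corr = 1.792 + 25.97 = 27.76 μm/a
27.8 μm/a falls in (25, 50] for carbon steel → category C3

C3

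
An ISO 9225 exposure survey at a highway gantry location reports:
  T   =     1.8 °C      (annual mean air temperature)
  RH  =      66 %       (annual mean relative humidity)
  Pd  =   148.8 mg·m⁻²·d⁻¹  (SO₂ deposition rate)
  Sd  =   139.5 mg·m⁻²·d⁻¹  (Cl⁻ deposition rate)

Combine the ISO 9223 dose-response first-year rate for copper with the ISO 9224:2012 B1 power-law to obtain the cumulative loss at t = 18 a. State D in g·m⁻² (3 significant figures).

D(18) = 49.1 g·m⁻²

copper: f(T) = +0.126·(T−10) [T≤10 °C] = -1.0332
  sulphur-dioxide contribution → 0.3401 μm/a
  chloride contribution → 0.457 μm/a
  total first-year rate 0.7971 μm/a
Long-term exponent b (ISO 9224 Table 2, B1) = 0.667
  D(18) = 0.7971 × 18^0.667 = 0.7971 × 6.875 = 5.48 μm
  Mass loss = 5.48 μm × 8.96 g/cm³ = 49.1 g·m⁻²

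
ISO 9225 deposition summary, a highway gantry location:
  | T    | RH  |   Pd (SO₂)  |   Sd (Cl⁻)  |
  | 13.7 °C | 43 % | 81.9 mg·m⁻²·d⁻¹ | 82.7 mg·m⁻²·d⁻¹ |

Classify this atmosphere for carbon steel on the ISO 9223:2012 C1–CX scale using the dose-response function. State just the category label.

C3

carbon steel: temperature factor f = -0.054·(3.7) = -0.1998
  SO₂ term: 1.77·81.9^0.52·exp(0.02·43-0.1998) = 33.85
  Sd branch = 0.102·Sd^0.62·e^(0.033·RH+0.04·T) = 11.26 μm/a
  r_corr = 33.85 + 11.26 = 45.12 μm/a
45.1 μm/a falls in (25, 50] for carbon steel → category C3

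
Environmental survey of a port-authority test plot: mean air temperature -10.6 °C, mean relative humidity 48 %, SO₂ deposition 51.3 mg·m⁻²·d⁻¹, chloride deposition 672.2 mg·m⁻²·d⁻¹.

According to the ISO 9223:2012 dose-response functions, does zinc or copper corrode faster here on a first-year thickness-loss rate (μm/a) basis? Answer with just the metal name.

zinc

zinc: temperature factor f = +0.038·(-20.6) = -0.7828
  SO₂ term: 0.0129·51.3^0.44·exp(0.046·48-0.7828) = 0.3034
  Sd branch = 0.0175·Sd^0.57·e^(0.008·RH+0.085·T) = 0.4268 μm/a
  r_corr = 0.3034 + 0.4268 = 0.7301 μm/a
copper: temperature factor f = +0.126·(-20.6) = -2.5956
  SO₂ term: 0.0053·51.3^0.26·exp(0.059·48-2.5956) = 0.01869
  Cl⁻ term: 0.01025·672.2^0.27·exp(0.036·48+0.049·-10.6) = 0.1991
  r_corr = 0.01869 + 0.1991 = 0.2178 μm/a
Ordering by μm/a: zinc (0.73) > copper (0.218)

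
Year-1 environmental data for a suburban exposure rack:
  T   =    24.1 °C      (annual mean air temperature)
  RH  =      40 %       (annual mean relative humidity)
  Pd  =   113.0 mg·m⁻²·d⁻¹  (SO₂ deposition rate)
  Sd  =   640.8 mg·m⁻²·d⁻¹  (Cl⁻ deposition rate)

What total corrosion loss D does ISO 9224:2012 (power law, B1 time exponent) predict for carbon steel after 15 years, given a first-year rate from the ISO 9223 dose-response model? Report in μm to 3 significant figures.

carbon steel: f(T) = -0.054·(T−10) [T>10 °C] = -0.7614
  Pd branch = 1.77·Pd^0.52·e^(0.02·RH+f) = 21.5 μm/a
  Cl⁻ term: 0.102·640.8^0.62·exp(0.033·40+0.04·24.1) = 55.04
  r_corr = 21.5 + 55.04 = 76.54 μm/a
Long-term exponent b (ISO 9224 Table 2, B1) = 0.523
  D(15) = 76.54 × 15^0.523 = 76.54 × 4.122 = 315.5 μm

D(15) = 315 μm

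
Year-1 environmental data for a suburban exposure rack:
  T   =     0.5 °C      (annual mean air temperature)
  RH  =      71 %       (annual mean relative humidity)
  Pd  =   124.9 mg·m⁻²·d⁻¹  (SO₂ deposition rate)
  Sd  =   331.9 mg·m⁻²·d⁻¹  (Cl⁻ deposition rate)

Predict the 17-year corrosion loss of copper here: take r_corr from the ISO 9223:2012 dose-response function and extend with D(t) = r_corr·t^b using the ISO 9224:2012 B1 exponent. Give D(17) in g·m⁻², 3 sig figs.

copper: T≤10 °C ⇒ hinge +0.126·(0.5−10) = -1.1970
  sulphur-dioxide contribution → 0.3705 μm/a
  chloride contribution → 0.6488 μm/a
  total first-year rate 1.019 μm/a
Power-law: D(17) = r_corr · 17^0.667
  D(17) = 1.019 × 17^0.667 = 1.019 × 6.618 = 6.745 μm
  Mass loss = 6.745 μm × 8.96 g/cm³ = 60.44 g·m⁻²

D(17) = 60.4 g·m⁻²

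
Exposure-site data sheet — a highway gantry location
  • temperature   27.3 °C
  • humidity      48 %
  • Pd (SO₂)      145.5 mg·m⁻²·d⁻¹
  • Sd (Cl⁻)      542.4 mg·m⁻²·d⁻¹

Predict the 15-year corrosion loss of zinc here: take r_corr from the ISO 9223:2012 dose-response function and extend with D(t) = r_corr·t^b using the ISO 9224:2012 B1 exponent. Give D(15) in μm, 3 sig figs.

D(15) = 88.3 μm

zinc: f(T) = -0.071·(T−10) [T>10 °C] = -1.2283
  sulphur-dioxide contribution → 0.3074 μm/a
  chloride contribution → 9.466 μm/a
  total first-year rate 9.773 μm/a
ISO 9224: D(t) = r_corr · t^b with b = 0.813 (zinc, B1)
  D(15) = 9.773 × 15^0.813 = 9.773 × 9.04 = 88.35 μm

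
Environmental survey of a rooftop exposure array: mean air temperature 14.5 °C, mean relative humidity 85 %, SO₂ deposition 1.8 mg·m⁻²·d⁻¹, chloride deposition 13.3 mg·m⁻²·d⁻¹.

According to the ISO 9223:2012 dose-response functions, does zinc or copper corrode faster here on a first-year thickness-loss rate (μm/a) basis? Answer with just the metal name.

zinc: f(T) = -0.071·(T−10) [T>10 °C] = -0.3195
  sulphur-dioxide contribution → 0.6057 μm/a
  chloride contribution → 0.5179 μm/a
  ⇒ r_corr(zinc) = 1.124 μm/a
copper: T>10 °C ⇒ hinge -0.080·(14.5−10) = -0.3600
  sulphur-dioxide contribution → 0.6491 μm/a
  chloride contribution → 0.8947 μm/a
  ⇒ r_corr(copper) = 1.544 μm/a
Ordering by μm/a: copper (1.54) > zinc (1.12)

copper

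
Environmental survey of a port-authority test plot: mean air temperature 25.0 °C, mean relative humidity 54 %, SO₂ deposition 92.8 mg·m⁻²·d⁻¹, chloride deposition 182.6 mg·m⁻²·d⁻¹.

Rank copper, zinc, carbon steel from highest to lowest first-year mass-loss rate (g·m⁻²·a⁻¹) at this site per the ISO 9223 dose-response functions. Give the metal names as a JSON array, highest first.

copper: f(T) = -0.080·(T−10) [T>10 °C] = -1.2000
  SO₂ term: 0.0053·92.8^0.26·exp(0.059·54-1.2000) = 0.1254
  Cl⁻ term: 0.01025·182.6^0.27·exp(0.036·54+0.049·25.0) = 0.9945
  sum: 0.1254 + 0.9945 → r_corr = 1.12 μm/a
  mass loss = 1.12 μm/a × 8.96 g/cm³ = 10.03 g·m⁻²·a⁻¹
zinc: f(T) = -0.071·(T−10) [T>10 °C] = -1.0650
  Pd branch = 0.0129·Pd^0.44·e^(0.046·RH+f) = 0.3914 μm/a
  Cl⁻ term: 0.0175·182.6^0.57·exp(0.008·54+0.085·25.0) = 4.391
  sum: 0.3914 + 4.391 → r_corr = 4.783 μm/a
  mass loss = 4.783 μm/a × 7.14 g/cm³ = 34.15 g·m⁻²·a⁻¹
carbon steel: T>10 °C ⇒ hinge -0.054·(25.0−10) = -0.8100
  Pd branch = 1.77·Pd^0.52·e^(0.02·RH+f) = 24.45 μm/a
  Sd branch = 0.102·Sd^0.62·e^(0.033·RH+0.04·T) = 41.59 μm/a
  sum: 24.45 + 41.59 → r_corr = 66.04 μm/a
  mass loss = 66.04 μm/a × 7.85 g/cm³ = 518.4 g·m⁻²·a⁻¹
Ordering by g·m⁻²·a⁻¹: carbon steel (518) > zinc (34.1) > copper (10)

["carbon steel", "zinc", "copper"]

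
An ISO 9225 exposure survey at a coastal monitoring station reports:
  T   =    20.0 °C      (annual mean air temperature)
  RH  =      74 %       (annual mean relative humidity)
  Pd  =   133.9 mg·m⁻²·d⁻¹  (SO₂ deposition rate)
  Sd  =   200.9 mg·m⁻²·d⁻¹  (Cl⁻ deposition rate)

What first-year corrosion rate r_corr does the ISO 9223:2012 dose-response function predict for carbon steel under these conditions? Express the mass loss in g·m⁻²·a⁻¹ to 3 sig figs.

carbon steel: f(T) = -0.054·(T−10) [T>10 °C] = -0.5400
  Pd branch = 1.77·Pd^0.52·e^(0.02·RH+f) = 57.83 μm/a
  Sd branch = 0.102·Sd^0.62·e^(0.033·RH+0.04·T) = 69.89 μm/a
  r_corr = 57.83 + 69.89 = 127.7 μm/a
Convert to mass loss: 127.7 μm/a × 7.85 g/cm³ = 1003 g·m⁻²·a⁻¹

r_corr = 1.00e+03 g·m⁻²·a⁻¹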